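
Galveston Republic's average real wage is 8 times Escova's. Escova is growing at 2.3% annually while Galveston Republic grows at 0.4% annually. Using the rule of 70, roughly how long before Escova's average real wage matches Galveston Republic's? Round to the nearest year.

The growth-rate gap is 2.3% − 0.4% = 1.9 percentage points.
So the ratio between them halves every 70/1.9 ≈ 36.84 years.
An 8 times gap closes after 3 halvings: 3 × 36.84 ≈ 111 years.

approximately 111 years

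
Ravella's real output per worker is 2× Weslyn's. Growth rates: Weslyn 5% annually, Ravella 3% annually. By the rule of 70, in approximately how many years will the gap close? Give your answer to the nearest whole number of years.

about 35 years

Weslyn gains on Ravella at 5% − 3% = 2 points a year.
At that relative rate the gap halves every 70/2 ≈ 35.00 years.
A 2× gap closes after 1 halving: 1 × 35.00 ≈ 35 years.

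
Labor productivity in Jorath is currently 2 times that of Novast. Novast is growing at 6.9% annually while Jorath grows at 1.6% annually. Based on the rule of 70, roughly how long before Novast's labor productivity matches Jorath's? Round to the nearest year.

approximately 13 years

The growth-rate gap is 6.9% − 1.6% = 5.3 percentage points.
So the ratio between them halves every 70/5.3 ≈ 13.21 years.
A 2 times gap closes after 1 halving: 1 × 13.21 ≈ 13 years.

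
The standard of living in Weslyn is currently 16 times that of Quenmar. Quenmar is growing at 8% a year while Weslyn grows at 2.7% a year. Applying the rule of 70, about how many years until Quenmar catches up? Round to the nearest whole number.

What matters is the difference: 5.3 pp.
Rule of 70 on the gap: the ratio halves every 70/5.3 ≈ 13.21 years.
A 16 times gap closes after 4 halvings: 4 × 13.21 ≈ 53 years.

around 53 years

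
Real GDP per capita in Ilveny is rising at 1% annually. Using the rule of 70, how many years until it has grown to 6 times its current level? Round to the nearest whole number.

One doubling takes 70/1 = 70.00 years.
6× is log₂ 6 ≈ 2.58 doublings, so ≈ 2.58 × 70.00 = 181 years.

around 181 years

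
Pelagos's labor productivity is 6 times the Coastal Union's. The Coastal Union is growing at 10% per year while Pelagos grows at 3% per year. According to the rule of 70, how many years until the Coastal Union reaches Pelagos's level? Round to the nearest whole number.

26 years

the Coastal Union gains on Pelagos at 10% − 3% = 7 points a year.
At that relative rate the gap halves every 70/7 ≈ 10.00 years.
A 6 times gap takes log₂(6) ≈ 2.58 halvings to close: 2.58 × 10.00 ≈ 26 years.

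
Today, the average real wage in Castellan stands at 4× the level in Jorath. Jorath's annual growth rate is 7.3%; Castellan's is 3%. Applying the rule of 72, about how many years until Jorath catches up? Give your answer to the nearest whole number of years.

approximately 33 years

What matters is the difference: 4.3 pp.
Rule of 72 on the gap: the ratio halves every 72/4.3 ≈ 16.74 years.
A 4× gap closes after 2 halvings: 2 × 16.74 ≈ 33 years.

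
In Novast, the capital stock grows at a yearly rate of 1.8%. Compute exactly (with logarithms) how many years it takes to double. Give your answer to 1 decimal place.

38.9 years

t = ln(2) / ln(1 + 0.018) = 0.6931 / 0.017840 ≈ 38.85.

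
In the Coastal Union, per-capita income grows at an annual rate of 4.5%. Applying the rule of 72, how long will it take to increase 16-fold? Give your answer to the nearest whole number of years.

At 4.5% it doubles every 72/4.5 ≈ 16.00 years.
16 = 2^4, so 4 doublings → 64 years.

≈ 64 years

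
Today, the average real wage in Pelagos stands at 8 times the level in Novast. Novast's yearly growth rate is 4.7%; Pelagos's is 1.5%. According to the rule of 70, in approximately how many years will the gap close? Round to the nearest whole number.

Novast gains on Pelagos at 4.7% − 1.5% = 3.2 points a year.
At that relative rate the gap halves every 70/3.2 ≈ 21.88 years.
An 8 times gap closes after 3 halvings: 3 × 21.88 ≈ 66 years.

about 66 years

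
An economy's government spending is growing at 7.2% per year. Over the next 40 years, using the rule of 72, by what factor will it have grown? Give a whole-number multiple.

roughly 16 times

72/7.2 ≈ 10.00 years per doubling.
40 years fits 4 doublings: 2^4 = 16.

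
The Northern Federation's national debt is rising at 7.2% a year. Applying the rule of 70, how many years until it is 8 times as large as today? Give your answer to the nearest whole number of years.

Doubling time ≈ 70/7.2 = 9.72 years.
8× is 3 doublings, so 3 × 9.72 ≈ 29 years.

29 years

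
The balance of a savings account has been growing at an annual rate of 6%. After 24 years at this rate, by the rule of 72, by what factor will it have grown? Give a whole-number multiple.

around 4 times

72/6 ≈ 12.00 years per doubling.
24 years fits 2 doublings: 2^2 = 4.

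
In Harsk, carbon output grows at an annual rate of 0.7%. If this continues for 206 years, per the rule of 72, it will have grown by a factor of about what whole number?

At 0.7% one doubling takes ≈ 102.86 years; 206 years is 2 of them, so ×4.

≈ 4 times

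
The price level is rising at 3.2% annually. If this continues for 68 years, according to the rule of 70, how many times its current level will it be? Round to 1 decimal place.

≈ 8.6 times

Doubles every ≈ 21.88 years (70/3.2).
68 years is 3.11 doublings; 2^3.11 ≈ 8.6×.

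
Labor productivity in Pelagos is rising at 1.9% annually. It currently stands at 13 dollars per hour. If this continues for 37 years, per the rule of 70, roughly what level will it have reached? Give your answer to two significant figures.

26 dollars per hour

It doubles every 70/1.9 ≈ 36.84 years, so 37 years is 1.00 doublings.
2^1.00 ≈ 2.00; 13 × 2.00 ≈ 26 dollars per hour.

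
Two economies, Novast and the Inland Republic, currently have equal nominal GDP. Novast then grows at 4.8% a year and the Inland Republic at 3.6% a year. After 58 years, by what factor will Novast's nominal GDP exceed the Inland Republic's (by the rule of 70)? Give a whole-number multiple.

Only the 1.2-point difference matters.
70/1.2 ≈ 58.33 years per doubling of the ratio; 58 years gives 0.99 doublings, so ≈ 2×.

roughly 2 times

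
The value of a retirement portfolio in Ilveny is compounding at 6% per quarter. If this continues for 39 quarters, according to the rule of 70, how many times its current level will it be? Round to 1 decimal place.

Doubling time ≈ 70/6 = 11.67 quarters.
39 quarters / 11.67 ≈ 3.34 doublings → factor 2^3.34 ≈ 10.1.

approximately 10.1 times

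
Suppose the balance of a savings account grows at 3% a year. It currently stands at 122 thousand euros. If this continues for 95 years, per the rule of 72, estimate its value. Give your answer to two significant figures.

It doubles every 72/3 ≈ 24.00 years, so 95 years is 3.96 doublings.
2^3.96 ≈ 15.56; 122 × 15.56 ≈ 1900 thousand euros.

approximately 1900 thousand euros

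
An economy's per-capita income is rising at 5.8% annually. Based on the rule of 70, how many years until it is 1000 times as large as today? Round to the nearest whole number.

approximately 120 years

Doubling time ≈ 70/5.8 = 12.07 years.
1000× is log₂ 1000 ≈ 9.97 doublings, so ≈ 9.97 × 12.07 = 120 years.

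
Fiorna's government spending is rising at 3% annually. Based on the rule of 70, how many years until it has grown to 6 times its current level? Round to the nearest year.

about 60 years

At 3% it doubles every 70/3 ≈ 23.33 years.
Reaching 6× takes log₂(6) ≈ 2.58 doublings.
2.58 × 23.33 ≈ 60 years.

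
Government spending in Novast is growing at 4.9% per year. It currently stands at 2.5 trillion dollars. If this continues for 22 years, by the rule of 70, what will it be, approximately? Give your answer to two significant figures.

7.3 trillion dollars

It doubles every 70/4.9 ≈ 14.29 years, so 22 years is 1.54 doublings.
2^1.54 ≈ 2.91; 2.5 × 2.91 ≈ 7.3 trillion dollars.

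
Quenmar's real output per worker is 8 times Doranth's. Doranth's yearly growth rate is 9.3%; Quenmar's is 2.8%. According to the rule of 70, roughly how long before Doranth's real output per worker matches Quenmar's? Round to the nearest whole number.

around 32 years

The growth-rate gap is 9.3% − 2.8% = 6.5 percentage points.
So the ratio between them halves every 70/6.5 ≈ 10.77 years.
An 8 times gap closes after 3 halvings: 3 × 10.77 ≈ 32 years.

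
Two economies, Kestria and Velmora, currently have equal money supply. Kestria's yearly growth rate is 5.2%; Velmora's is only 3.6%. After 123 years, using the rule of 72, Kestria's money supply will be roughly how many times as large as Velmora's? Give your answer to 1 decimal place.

roughly 6.6 times

Kestria pulls ahead at 1.6 pp per year, so the ratio doubles every 72/1.6 ≈ 45.00 years.
In 123 years that's 2.73 doublings: 2^2.73 ≈ 6.6.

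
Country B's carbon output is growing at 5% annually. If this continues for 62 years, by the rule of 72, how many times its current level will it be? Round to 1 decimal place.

19.8 times

Doubling time ≈ 72/5 = 14.40 years.
62 years / 14.40 ≈ 4.31 doublings → factor 2^4.31 ≈ 19.8.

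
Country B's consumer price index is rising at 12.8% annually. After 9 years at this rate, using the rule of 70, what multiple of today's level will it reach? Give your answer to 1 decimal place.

Doubles every ≈ 5.47 years (70/12.8).
9 years is 1.65 doublings; 2^1.65 ≈ 3.1×.

≈ 3.1 times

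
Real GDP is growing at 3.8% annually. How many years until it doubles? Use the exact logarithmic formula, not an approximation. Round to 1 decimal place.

t = ln(2) / ln(1 + 0.038) = 0.6931 / 0.037296 ≈ 18.58.

18.6 years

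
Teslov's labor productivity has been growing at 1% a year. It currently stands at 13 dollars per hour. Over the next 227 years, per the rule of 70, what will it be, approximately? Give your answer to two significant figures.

120 dollars per hour

It doubles every 70/1 ≈ 70.00 years, so 227 years is 3.24 doublings.
2^3.24 ≈ 9.45; 13 × 9.45 ≈ 120 dollars per hour.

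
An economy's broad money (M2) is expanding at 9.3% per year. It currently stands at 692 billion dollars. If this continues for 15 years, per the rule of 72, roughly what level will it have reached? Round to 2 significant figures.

Doubling time ≈ 72/9.3 = 7.74 years.
15 years is 15/7.74 ≈ 1.94 doublings, a factor of 2^1.94 ≈ 3.84.
692 × 3.84 ≈ 2700 billion dollars.

about 2700 billion dollars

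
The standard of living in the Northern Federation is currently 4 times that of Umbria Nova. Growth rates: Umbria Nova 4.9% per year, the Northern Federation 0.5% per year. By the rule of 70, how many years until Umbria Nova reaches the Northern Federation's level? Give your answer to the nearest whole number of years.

What matters is the difference: 4.4 pp.
Rule of 70 on the gap: the ratio halves every 70/4.4 ≈ 15.91 years.
A 4 times gap closes after 2 halvings: 2 × 15.91 ≈ 32 years.

32 years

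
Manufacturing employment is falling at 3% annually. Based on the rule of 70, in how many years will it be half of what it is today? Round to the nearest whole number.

roughly 23 years

The rule works in reverse for decay: 70/3 ≈ 23.33 years to halve.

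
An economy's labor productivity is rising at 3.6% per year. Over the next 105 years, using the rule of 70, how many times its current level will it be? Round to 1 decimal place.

42.2 times

Doubles every ≈ 19.44 years (70/3.6).
105 years is 5.40 doublings; 2^5.40 ≈ 42.2×.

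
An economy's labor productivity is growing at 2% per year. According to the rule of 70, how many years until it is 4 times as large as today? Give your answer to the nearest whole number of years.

At 2% it doubles every 70/2 ≈ 35.00 years.
4× is 2 doublings, so 2 × 35.00 ≈ 70 years.

around 70 years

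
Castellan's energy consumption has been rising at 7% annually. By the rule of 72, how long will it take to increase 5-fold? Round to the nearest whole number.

One doubling takes 72/7 = 10.29 years.
Reaching 5× takes log₂(5) ≈ 2.32 doublings.
2.32 × 10.29 ≈ 24 years.

≈ 24 years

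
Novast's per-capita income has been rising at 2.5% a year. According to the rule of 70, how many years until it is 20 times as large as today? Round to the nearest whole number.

Doubling time ≈ 70/2.5 = 28.00 years.
20× is log₂ 20 ≈ 4.32 doublings, so ≈ 4.32 × 28.00 = 121 years.

roughly 121 years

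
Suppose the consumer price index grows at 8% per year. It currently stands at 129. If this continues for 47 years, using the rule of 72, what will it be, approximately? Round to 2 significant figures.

It doubles every 72/8 ≈ 9.00 years, so 47 years is 5.22 doublings.
2^5.22 ≈ 37.27; 129 × 37.27 ≈ 4800.

≈ 4800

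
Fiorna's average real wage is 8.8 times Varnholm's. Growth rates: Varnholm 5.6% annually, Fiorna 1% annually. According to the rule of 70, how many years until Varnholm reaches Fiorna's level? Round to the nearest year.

roughly 48 years

What matters is the difference: 4.6 pp.
Rule of 70 on the gap: the ratio halves every 70/4.6 ≈ 15.22 years.
An 8.8 times gap takes log₂(8.8) ≈ 3.14 halvings to close: 3.14 × 15.22 ≈ 48 years.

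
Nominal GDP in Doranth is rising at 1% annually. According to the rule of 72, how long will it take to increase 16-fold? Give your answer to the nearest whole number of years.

At 1% it doubles every 72/1 ≈ 72.00 years.
Getting to 16× needs 4 doublings: 4 × 72.00 ≈ 288 years.

around 288 years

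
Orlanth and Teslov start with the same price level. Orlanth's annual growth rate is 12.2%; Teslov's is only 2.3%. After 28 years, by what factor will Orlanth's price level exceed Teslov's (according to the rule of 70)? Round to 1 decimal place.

15.6 times

Rate gap = 12.2% − 2.3% = 9.9 points.
The ratio doubles every 70/9.9 ≈ 7.07 years.
28/7.07 ≈ 3.96 doublings → ratio ≈ 2^3.96 ≈ 15.6.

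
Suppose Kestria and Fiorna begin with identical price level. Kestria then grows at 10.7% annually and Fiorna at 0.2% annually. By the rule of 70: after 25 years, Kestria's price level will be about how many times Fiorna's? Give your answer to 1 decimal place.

around 13.5 times

Only the 10.5-point difference matters.
70/10.5 ≈ 6.67 years per doubling of the ratio; 25 years gives 3.75 doublings, so ≈ 13.5×.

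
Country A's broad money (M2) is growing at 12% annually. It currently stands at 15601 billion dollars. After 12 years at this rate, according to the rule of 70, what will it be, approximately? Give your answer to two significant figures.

Doubling time ≈ 70/12 = 5.83 years.
12 years is 12/5.83 ≈ 2.06 doublings, a factor of 2^2.06 ≈ 4.17.
15601 × 4.17 ≈ 65000 billion dollars.

around 65000 billion dollars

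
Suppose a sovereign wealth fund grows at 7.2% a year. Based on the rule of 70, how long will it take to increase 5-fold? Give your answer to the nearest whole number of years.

At 7.2% it doubles every 70/7.2 ≈ 9.72 years.
Reaching 5× takes log₂(5) ≈ 2.32 doublings.
2.32 × 9.72 ≈ 23 years.

≈ 23 years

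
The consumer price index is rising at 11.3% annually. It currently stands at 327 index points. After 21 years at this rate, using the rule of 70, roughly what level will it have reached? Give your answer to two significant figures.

approximately 3400 index points

It doubles every 70/11.3 ≈ 6.19 years, so 21 years is 3.39 doublings.
2^3.39 ≈ 10.48; 327 × 10.48 ≈ 3400 index points.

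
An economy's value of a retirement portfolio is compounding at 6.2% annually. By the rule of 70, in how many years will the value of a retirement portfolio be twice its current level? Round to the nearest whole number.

approximately 11 years

70/6.2 ≈ 11.29, so it doubles roughly every 11 years.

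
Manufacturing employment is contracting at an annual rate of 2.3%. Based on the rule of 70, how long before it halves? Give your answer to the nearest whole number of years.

Falling at 2.3%, it halves about every 70/2.3 = 30.43 years.

around 30 years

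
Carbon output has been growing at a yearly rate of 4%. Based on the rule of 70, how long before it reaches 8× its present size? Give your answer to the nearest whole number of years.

roughly 53 years

One doubling takes 70/4 = 17.50 years.
8× is 3 doublings, so 3 × 17.50 ≈ 53 years.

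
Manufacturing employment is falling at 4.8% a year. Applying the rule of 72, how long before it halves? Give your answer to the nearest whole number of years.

The rule works in reverse for decay: 72/4.8 ≈ 15.00 years to halve.

approximately 15 years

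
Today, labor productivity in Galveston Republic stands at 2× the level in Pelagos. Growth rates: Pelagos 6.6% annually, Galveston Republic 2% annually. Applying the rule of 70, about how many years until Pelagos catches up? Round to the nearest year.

approximately 15 years

Pelagos gains on Galveston Republic at 6.6% − 2% = 4.6 points a year.
At that relative rate the gap halves every 70/4.6 ≈ 15.22 years.
A 2× gap closes after 1 halving: 1 × 15.22 ≈ 15 years.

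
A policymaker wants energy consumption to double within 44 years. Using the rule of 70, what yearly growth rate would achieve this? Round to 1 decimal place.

roughly 1.6% per year

70 / 44 ≈ 1.59, so about 1.6% per year.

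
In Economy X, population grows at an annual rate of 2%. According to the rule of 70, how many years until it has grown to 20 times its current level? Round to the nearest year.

Doubling time ≈ 70/2 = 35.00 years.
20× is log₂ 20 ≈ 4.32 doublings, so ≈ 4.32 × 35.00 = 151 years.

approximately 151 years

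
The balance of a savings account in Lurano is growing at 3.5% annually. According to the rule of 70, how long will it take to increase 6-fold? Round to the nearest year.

≈ 52 years

One doubling takes 70/3.5 = 20.00 years.
Reaching 6× takes log₂(6) ≈ 2.58 doublings.
2.58 × 20.00 ≈ 52 years.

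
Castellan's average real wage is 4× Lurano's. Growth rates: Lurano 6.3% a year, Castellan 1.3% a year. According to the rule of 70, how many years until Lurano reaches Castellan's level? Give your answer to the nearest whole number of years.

approximately 28 years

The growth-rate gap is 6.3% − 1.3% = 5 percentage points.
So the ratio between them halves every 70/5 ≈ 14.00 years.
A 4× gap closes after 2 halvings: 2 × 14.00 ≈ 28 years.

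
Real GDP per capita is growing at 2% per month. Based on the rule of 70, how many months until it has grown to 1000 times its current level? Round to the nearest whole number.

around 349 months

At 2% it doubles every 70/2 ≈ 35.00 months.
Reaching 1000× takes log₂(1000) ≈ 9.97 doublings.
9.97 × 35.00 ≈ 349 months.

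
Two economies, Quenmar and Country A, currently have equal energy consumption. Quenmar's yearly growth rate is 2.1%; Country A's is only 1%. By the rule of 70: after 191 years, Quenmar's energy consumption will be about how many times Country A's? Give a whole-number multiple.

Quenmar pulls ahead at 1.1 pp per year, so the ratio doubles every 70/1.1 ≈ 63.64 years.
In 191 years that's 3.00 doublings: 2^3.00 ≈ 8.

about 8 times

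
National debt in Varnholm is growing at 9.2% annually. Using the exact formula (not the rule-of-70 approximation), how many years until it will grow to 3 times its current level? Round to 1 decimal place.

12.5 years

t = ln(3) / ln(1 + 0.092) = 1.0986 / 0.088011 ≈ 12.48.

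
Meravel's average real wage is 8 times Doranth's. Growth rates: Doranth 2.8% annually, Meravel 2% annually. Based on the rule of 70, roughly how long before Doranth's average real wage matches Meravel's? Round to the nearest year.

Doranth gains on Meravel at 2.8% − 2% = 0.8 points a year.
At that relative rate the gap halves every 70/0.8 ≈ 87.50 years.
An 8 times gap closes after 3 halvings: 3 × 87.50 ≈ 263 years.

263 years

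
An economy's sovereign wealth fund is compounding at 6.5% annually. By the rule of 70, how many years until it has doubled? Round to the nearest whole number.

At 6.5%, doubling takes about 70/6.5 = 10.77 years.

about 11 years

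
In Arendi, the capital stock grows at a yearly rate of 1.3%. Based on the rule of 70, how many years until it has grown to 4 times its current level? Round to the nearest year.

≈ 108 years

At 1.3% it doubles every 70/1.3 ≈ 53.85 years.
4× is 2 doublings, so 2 × 53.85 ≈ 108 years.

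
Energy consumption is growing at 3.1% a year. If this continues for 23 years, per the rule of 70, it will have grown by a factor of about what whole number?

approximately 2 times

70/3.1 ≈ 22.58 years per doubling.
23 years fits 1 doubling: 2^1 = 2.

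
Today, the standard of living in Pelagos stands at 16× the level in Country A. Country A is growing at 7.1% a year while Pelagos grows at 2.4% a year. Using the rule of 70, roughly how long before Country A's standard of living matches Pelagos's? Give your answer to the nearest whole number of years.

What matters is the difference: 4.7 pp.
Rule of 70 on the gap: the ratio halves every 70/4.7 ≈ 14.89 years.
A 16× gap closes after 4 halvings: 4 × 14.89 ≈ 60 years.

approximately 60 years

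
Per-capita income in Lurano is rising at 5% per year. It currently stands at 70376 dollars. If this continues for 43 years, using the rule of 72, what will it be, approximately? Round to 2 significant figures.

≈ 560000 dollars

It doubles every 72/5 ≈ 14.40 years, so 43 years is 2.99 doublings.
2^2.99 ≈ 7.94; 70376 × 7.94 ≈ 560000 dollars.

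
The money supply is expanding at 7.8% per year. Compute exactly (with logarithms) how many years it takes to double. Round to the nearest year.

9 years

t = ln(2) / ln(1 + 0.078) = 0.6931 / 0.075107 ≈ 9.23.
≈ 9 years.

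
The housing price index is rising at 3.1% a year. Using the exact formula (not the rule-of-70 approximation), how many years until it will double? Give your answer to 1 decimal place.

22.7 years

t = ln(2) / ln(1 + 0.031) = 0.6931 / 0.030529 ≈ 22.70.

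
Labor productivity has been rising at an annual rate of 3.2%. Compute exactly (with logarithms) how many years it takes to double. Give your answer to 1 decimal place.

22.0 years

t = ln(2) / ln(1 + 0.032) = 0.6931 / 0.031499 ≈ 22.00.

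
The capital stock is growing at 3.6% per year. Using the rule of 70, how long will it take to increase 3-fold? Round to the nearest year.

One doubling takes 70/3.6 = 19.44 years.
3× is log₂ 3 ≈ 1.58 doublings, so ≈ 1.58 × 19.44 = 31 years.

≈ 31 years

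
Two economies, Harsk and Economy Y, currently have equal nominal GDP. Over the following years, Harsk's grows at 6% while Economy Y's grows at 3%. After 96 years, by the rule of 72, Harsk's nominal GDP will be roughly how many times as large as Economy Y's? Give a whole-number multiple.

about 16 times

Harsk pulls ahead at 3 pp per year, so the ratio doubles every 72/3 ≈ 24.00 years.
In 96 years that's 4.00 doublings: 2^4.00 ≈ 16.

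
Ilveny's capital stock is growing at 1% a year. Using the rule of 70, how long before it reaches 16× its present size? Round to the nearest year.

One doubling takes 70/1 = 70.00 years.
Getting to 16× needs 4 doublings: 4 × 70.00 ≈ 280 years.

approximately 280 years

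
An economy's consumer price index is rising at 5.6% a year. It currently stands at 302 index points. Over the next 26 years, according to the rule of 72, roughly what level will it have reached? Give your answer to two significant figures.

1200 index points

Doubling time ≈ 72/5.6 = 12.86 years.
26 years is 26/12.86 ≈ 2.02 doublings, a factor of 2^2.02 ≈ 4.06.
302 × 4.06 ≈ 1200 index points.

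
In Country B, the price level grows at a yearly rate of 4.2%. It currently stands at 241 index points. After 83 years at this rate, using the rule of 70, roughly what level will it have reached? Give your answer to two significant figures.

It doubles every 70/4.2 ≈ 16.67 years, so 83 years is 4.98 doublings.
2^4.98 ≈ 31.56; 241 × 31.56 ≈ 7600 index points.

7600 index points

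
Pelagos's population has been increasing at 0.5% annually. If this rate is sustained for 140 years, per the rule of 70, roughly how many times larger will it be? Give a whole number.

At 0.5% one doubling takes ≈ 140.00 years; 140 years is 1 of them, so ×2.

approximately 2 times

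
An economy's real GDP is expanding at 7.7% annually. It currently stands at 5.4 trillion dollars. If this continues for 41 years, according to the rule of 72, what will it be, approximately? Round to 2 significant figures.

around 110 trillion dollars

Doubling time ≈ 72/7.7 = 9.35 years.
41 years is 41/9.35 ≈ 4.39 doublings, a factor of 2^4.39 ≈ 20.97.
5.4 × 20.97 ≈ 110 trillion dollars.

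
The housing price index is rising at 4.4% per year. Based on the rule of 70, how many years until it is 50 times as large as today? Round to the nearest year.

90 years

One doubling takes 70/4.4 = 15.91 years.
50× is log₂ 50 ≈ 5.64 doublings, so ≈ 5.64 × 15.91 = 90 years.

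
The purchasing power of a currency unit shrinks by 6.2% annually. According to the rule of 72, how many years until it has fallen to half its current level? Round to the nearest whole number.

The rule works in reverse for decay: 72/6.2 ≈ 11.61 years to halve.

about 12 years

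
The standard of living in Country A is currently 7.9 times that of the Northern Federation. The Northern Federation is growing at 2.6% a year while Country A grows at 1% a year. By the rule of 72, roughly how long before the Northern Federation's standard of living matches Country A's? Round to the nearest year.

The growth-rate gap is 2.6% − 1% = 1.6 percentage points.
So the ratio between them halves every 72/1.6 ≈ 45.00 years.
A 7.9 times gap takes log₂(7.9) ≈ 2.98 halvings to close: 2.98 × 45.00 ≈ 134 years.

about 134 years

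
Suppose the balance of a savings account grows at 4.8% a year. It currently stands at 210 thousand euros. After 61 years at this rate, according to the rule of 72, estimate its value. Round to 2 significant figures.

It doubles every 72/4.8 ≈ 15.00 years, so 61 years is 4.07 doublings.
2^4.07 ≈ 16.80; 210 × 16.80 ≈ 3500 thousand euros.

around 3500 thousand euros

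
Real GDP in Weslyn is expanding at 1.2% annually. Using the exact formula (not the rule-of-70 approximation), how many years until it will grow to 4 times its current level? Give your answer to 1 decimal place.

t = ln(4) / ln(1 + 0.012) = 1.3863 / 0.011929 ≈ 116.21.

116.2 years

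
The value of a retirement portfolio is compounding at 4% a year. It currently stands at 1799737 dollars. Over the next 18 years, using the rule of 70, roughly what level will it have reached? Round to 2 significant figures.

roughly 3700000 dollars

It doubles every 70/4 ≈ 17.50 years, so 18 years is 1.03 doublings.
2^1.03 ≈ 2.04; 1799737 × 2.04 ≈ 3700000 dollars.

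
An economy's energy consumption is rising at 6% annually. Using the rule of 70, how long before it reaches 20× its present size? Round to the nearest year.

≈ 50 years

One doubling takes 70/6 = 11.67 years.
Reaching 20× takes log₂(20) ≈ 4.32 doublings.
4.32 × 11.67 ≈ 50 years.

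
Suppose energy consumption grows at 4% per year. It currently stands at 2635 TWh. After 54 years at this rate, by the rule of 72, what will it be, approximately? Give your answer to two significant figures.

Doubling time ≈ 72/4 = 18.00 years.
54 years is 54/18.00 ≈ 3.00 doublings, a factor of 2^3.00 ≈ 8.00.
2635 × 8.00 ≈ 21000 TWh.

about 21000 TWh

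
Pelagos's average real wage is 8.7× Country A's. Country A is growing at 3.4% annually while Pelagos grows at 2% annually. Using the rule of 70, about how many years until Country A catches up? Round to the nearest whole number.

The growth-rate gap is 3.4% − 2% = 1.4 percentage points.
So the ratio between them halves every 70/1.4 ≈ 50.00 years.
An 8.7× gap takes log₂(8.7) ≈ 3.12 halvings to close: 3.12 × 50.00 ≈ 156 years.

approximately 156 years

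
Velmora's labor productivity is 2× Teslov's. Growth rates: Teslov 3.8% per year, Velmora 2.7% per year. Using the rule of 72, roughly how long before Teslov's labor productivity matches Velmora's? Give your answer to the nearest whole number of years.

What matters is the difference: 1.1 pp.
Rule of 72 on the gap: the ratio halves every 72/1.1 ≈ 65.45 years.
A 2× gap closes after 1 halving: 1 × 65.45 ≈ 65 years.

approximately 65 years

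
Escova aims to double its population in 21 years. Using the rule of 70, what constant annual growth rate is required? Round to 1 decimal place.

approximately 3.3%

70 / 21 ≈ 3.33, so about 3.3% annually.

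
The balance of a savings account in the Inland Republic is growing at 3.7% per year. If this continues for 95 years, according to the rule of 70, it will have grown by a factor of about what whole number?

about 32 times

70/3.7 ≈ 18.92 years per doubling.
95 years fits 5 doublings: 2^5 = 32.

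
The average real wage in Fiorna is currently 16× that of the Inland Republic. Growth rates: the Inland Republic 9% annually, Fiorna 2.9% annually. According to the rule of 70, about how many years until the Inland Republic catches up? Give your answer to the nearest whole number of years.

about 46 years

What matters is the difference: 6.1 pp.
Rule of 70 on the gap: the ratio halves every 70/6.1 ≈ 11.48 years.
A 16× gap closes after 4 halvings: 4 × 11.48 ≈ 46 years.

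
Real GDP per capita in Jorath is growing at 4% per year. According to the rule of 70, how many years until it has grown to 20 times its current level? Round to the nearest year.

about 76 years

Doubling time ≈ 70/4 = 17.50 years.
Reaching 20× takes log₂(20) ≈ 4.32 doublings.
4.32 × 17.50 ≈ 76 years.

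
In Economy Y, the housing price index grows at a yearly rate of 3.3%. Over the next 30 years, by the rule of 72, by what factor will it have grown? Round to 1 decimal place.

2.6 times

Doubling time ≈ 72/3.3 = 21.82 years.
30 years / 21.82 ≈ 1.37 doublings → factor 2^1.37 ≈ 2.6.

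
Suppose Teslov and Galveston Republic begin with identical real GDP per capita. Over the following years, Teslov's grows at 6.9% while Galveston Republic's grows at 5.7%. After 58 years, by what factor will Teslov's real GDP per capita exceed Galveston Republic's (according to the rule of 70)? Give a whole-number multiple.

roughly 2 times

Rate gap = 6.9% − 5.7% = 1.2 points.
The ratio doubles every 70/1.2 ≈ 58.33 years.
58/58.33 ≈ 0.99 doublings → ratio ≈ 2^0.99 ≈ 2.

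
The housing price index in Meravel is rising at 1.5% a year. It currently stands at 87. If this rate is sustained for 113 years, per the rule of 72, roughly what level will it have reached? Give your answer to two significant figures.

about 440

Doubling time ≈ 72/1.5 = 48.00 years.
113 years is 113/48.00 ≈ 2.35 doublings, a factor of 2^2.35 ≈ 5.10.
87 × 5.10 ≈ 440.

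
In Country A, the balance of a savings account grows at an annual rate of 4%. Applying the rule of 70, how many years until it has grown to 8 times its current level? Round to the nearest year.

approximately 53 years

One doubling takes 70/4 = 17.50 years.
Getting to 8× needs 3 doublings: 3 × 17.50 ≈ 53 years.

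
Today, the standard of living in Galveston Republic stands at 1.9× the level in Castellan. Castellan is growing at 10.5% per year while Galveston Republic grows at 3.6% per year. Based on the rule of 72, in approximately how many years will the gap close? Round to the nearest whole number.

What matters is the difference: 6.9 pp.
Rule of 72 on the gap: the ratio halves every 72/6.9 ≈ 10.43 years.
A 1.9× gap takes log₂(1.9) ≈ 0.93 halvings to close: 0.93 × 10.43 ≈ 10 years.

≈ 10 years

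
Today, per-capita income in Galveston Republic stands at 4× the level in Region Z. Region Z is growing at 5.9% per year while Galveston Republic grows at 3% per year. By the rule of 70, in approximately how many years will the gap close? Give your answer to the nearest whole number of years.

≈ 48 years

The growth-rate gap is 5.9% − 3% = 2.9 percentage points.
So the ratio between them halves every 70/2.9 ≈ 24.14 years.
A 4× gap closes after 2 halvings: 2 × 24.14 ≈ 48 years.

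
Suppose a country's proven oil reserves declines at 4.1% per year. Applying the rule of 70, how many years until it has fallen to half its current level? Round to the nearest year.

about 17 years

Falling at 4.1%, it halves about every 70/4.1 = 17.07 years.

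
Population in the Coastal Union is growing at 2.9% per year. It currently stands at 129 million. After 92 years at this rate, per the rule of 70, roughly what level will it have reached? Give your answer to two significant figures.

≈ 1800 million

Doubling time ≈ 70/2.9 = 24.14 years.
92 years is 92/24.14 ≈ 3.81 doublings, a factor of 2^3.81 ≈ 14.03.
129 × 14.03 ≈ 1800 million.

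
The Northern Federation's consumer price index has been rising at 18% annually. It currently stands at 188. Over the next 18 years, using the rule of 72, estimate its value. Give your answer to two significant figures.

It doubles every 72/18 ≈ 4.00 years, so 18 years is 4.50 doublings.
2^4.50 ≈ 22.63; 188 × 22.63 ≈ 4300.

4300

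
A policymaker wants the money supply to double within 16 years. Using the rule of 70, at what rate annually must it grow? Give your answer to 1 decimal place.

around 4.4%

70 / 16 ≈ 4.38, so about 4.4% annually.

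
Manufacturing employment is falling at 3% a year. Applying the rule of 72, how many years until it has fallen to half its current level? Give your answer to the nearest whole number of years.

The rule works in reverse for decay: 72/3 ≈ 24.00 years to halve.

24 years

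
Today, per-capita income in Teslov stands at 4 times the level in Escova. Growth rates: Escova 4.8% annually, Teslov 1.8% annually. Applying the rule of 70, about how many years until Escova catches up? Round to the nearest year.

roughly 47 years

What matters is the difference: 3 pp.
Rule of 70 on the gap: the ratio halves every 70/3 ≈ 23.33 years.
A 4 times gap closes after 2 halvings: 2 × 23.33 ≈ 47 years.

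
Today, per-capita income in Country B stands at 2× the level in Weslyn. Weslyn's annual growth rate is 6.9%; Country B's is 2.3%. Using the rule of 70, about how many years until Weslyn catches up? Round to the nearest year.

Weslyn gains on Country B at 6.9% − 2.3% = 4.6 points a year.
At that relative rate the gap halves every 70/4.6 ≈ 15.22 years.
A 2× gap closes after 1 halving: 1 × 15.22 ≈ 15 years.

15 years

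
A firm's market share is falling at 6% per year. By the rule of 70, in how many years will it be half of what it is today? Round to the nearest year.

roughly 12 years

Falling at 6%, it halves about every 70/6 = 11.67 years.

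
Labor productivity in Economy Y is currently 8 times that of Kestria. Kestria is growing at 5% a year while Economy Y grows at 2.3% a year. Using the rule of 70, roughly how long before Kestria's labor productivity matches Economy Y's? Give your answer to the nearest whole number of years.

approximately 78 years

Kestria gains on Economy Y at 5% − 2.3% = 2.7 points a year.
At that relative rate the gap halves every 70/2.7 ≈ 25.93 years.
An 8 times gap closes after 3 halvings: 3 × 25.93 ≈ 78 years.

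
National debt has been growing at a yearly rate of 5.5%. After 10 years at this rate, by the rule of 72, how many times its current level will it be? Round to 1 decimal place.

Doubles every ≈ 13.09 years (72/5.5).
10 years is 0.76 doublings; 2^0.76 ≈ 1.7×.

around 1.7 times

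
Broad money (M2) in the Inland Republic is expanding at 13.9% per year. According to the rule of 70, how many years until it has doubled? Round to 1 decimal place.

Doubling time ≈ 70 / 13.9 = 5.04 years.

≈ 5.0 years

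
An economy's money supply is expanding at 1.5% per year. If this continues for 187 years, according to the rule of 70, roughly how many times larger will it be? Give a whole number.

70/1.5 ≈ 46.67 years per doubling.
187 years fits 4 doublings: 2^4 = 16.

about 16 times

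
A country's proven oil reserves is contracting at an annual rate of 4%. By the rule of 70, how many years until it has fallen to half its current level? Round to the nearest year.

roughly 18 years

Falling at 4%, it halves about every 70/4 = 17.50 years.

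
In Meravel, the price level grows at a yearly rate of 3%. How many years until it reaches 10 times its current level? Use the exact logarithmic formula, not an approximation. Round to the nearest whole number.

t = ln(10) / ln(1 + 0.03) = 2.3026 / 0.029559 ≈ 77.90.
≈ 78 years.

78 years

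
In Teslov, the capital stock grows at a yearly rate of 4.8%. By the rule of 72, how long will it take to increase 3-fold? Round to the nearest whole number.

One doubling takes 72/4.8 = 15.00 years.
3× is log₂ 3 ≈ 1.58 doublings, so ≈ 1.58 × 15.00 = 24 years.

around 24 years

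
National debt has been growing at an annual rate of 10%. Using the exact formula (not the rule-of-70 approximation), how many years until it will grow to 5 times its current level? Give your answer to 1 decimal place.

t = ln(5) / ln(1 + 0.1) = 1.6094 / 0.095310 ≈ 16.89.

16.9 years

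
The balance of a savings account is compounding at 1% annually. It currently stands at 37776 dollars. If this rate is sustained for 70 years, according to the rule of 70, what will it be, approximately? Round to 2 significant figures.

approximately 76000 dollars

Doubling time ≈ 70/1 = 70.00 years.
70 years is 70/70.00 ≈ 1.00 doublings, a factor of 2^1.00 ≈ 2.00.
37776 × 2.00 ≈ 76000 dollars.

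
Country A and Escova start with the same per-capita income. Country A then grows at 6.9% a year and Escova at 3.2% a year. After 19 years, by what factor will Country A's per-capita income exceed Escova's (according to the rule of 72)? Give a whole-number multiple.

Rate gap = 6.9% − 3.2% = 3.7 points.
The ratio doubles every 72/3.7 ≈ 19.46 years.
19/19.46 ≈ 0.98 doublings → ratio ≈ 2^0.98 ≈ 2.

about 2 times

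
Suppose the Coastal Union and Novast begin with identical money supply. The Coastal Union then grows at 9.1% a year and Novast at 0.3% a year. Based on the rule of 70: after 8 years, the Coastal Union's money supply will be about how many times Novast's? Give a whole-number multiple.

Rate gap = 9.1% − 0.3% = 8.8 points.
The ratio doubles every 70/8.8 ≈ 7.95 years.
8/7.95 ≈ 1.01 doublings → ratio ≈ 2^1.01 ≈ 2.

about 2 times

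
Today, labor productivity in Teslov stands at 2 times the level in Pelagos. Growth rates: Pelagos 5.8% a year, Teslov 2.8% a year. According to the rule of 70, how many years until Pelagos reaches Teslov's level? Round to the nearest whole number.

≈ 23 years

What matters is the difference: 3 pp.
Rule of 70 on the gap: the ratio halves every 70/3 ≈ 23.33 years.
A 2 times gap closes after 1 halving: 1 × 23.33 ≈ 23 years.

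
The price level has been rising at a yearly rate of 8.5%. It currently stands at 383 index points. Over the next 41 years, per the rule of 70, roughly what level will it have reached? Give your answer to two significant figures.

It doubles every 70/8.5 ≈ 8.24 years, so 41 years is 4.98 doublings.
2^4.98 ≈ 31.56; 383 × 31.56 ≈ 12000 index points.

approximately 12000 index points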